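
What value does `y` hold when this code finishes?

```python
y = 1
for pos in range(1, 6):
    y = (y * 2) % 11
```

Let's trace through this code step by step.

Initialize: y = 1
Entering loop: for pos in range(1, 6):

After execution: y = 10
10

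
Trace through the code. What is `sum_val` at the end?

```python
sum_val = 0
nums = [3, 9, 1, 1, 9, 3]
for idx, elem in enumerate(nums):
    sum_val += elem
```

Let's trace through this code step by step.

Initialize: sum_val = 0
Initialize: nums = [3, 9, 1, 1, 9, 3]
Entering loop: for idx, elem in enumerate(nums):

After execution: sum_val = 26
26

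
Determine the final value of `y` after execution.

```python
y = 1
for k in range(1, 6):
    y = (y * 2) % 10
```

Let's trace through this code step by step.

Initialize: y = 1
Entering loop: for k in range(1, 6):

After execution: y = 2
2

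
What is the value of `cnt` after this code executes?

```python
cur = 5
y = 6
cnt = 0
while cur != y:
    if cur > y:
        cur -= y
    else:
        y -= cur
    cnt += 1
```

Let's trace through this code step by step.

Initialize: cur = 5
Initialize: y = 6
Initialize: cnt = 0
Entering loop: while cur != y:

After execution: cnt = 5
5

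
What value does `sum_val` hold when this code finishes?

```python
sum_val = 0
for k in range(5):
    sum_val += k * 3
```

Let's trace through this code step by step.

Initialize: sum_val = 0
Entering loop: for k in range(5):

After execution: sum_val = 30
30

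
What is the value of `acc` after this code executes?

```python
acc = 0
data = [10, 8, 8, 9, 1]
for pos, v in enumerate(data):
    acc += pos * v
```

Let's trace through this code step by step.

Initialize: acc = 0
Initialize: data = [10, 8, 8, 9, 1]
Entering loop: for pos, v in enumerate(data):

After execution: acc = 55
55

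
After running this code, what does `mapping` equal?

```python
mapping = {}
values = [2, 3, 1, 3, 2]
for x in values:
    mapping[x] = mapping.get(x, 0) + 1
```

Let's trace through this code step by step.

Initialize: mapping = {}
Initialize: values = [2, 3, 1, 3, 2]
Entering loop: for x in values:

After execution: mapping = {2: 2, 3: 2, 1: 1}
{2: 2, 3: 2, 1: 1}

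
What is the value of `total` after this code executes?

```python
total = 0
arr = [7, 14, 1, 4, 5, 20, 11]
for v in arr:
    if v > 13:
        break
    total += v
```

Let's trace through this code step by step.

Initialize: total = 0
Initialize: arr = [7, 14, 1, 4, 5, 20, 11]
Entering loop: for v in arr:

After execution: total = 7
7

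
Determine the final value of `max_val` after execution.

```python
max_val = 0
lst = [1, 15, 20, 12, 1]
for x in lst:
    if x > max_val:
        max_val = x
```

Let's trace through this code step by step.

Initialize: max_val = 0
Initialize: lst = [1, 15, 20, 12, 1]
Entering loop: for x in lst:

After execution: max_val = 20
20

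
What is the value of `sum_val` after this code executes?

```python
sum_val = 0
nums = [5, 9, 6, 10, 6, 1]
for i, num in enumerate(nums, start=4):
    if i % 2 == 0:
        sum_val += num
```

Let's trace through this code step by step.

Initialize: sum_val = 0
Initialize: nums = [5, 9, 6, 10, 6, 1]
Entering loop: for i, num in enumerate(nums, start=4):

After execution: sum_val = 17
17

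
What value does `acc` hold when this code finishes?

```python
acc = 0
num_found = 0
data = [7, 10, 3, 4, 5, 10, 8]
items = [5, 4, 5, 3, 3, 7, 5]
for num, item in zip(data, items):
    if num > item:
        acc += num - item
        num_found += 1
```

Let's trace through this code step by step.

Initialize: acc = 0
Initialize: num_found = 0
Initialize: data = [7, 10, 3, 4, 5, 10, 8]
Initialize: items = [5, 4, 5, 3, 3, 7, 5]
Entering loop: for num, item in zip(data, items):

After execution: acc = 17
17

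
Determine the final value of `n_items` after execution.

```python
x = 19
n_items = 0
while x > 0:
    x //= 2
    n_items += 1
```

Let's trace through this code step by step.

Initialize: x = 19
Initialize: n_items = 0
Entering loop: while x > 0:

After execution: n_items = 5
5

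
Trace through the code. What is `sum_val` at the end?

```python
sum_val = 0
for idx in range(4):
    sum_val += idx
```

Let's trace through this code step by step.

Initialize: sum_val = 0
Entering loop: for idx in range(4):

After execution: sum_val = 6
6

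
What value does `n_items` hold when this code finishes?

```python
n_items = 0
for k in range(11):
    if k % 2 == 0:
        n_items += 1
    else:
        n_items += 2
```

Let's trace through this code step by step.

Initialize: n_items = 0
Entering loop: for k in range(11):

After execution: n_items = 16
16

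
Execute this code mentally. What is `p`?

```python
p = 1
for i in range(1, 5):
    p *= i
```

Let's trace through this code step by step.

Initialize: p = 1
Entering loop: for i in range(1, 5):

After execution: p = 24
24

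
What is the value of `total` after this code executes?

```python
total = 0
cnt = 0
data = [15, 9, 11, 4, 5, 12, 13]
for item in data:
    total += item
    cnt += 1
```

Let's trace through this code step by step.

Initialize: total = 0
Initialize: cnt = 0
Initialize: data = [15, 9, 11, 4, 5, 12, 13]
Entering loop: for item in data:

After execution: total = 69
69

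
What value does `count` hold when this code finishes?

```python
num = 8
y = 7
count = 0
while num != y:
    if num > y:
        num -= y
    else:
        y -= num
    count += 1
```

Let's trace through this code step by step.

Initialize: num = 8
Initialize: y = 7
Initialize: count = 0
Entering loop: while num != y:

After execution: count = 7
7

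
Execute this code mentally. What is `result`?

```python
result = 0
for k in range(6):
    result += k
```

Let's trace through this code step by step.

Initialize: result = 0
Entering loop: for k in range(6):

After execution: result = 15
15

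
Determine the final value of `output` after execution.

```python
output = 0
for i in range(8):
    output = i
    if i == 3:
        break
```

Let's trace through this code step by step.

Initialize: output = 0
Entering loop: for i in range(8):

After execution: output = 3
3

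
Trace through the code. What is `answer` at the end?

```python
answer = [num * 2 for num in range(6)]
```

Let's trace through this code step by step.

Initialize: answer = [num * 2 for num in range(6)]

After execution: answer = [0, 2, 4, 6, 8, 10]
[0, 2, 4, 6, 8, 10]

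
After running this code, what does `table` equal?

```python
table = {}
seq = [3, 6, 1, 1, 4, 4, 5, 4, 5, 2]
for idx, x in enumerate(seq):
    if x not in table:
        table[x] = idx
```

Let's trace through this code step by step.

Initialize: table = {}
Initialize: seq = [3, 6, 1, 1, 4, 4, 5, 4, 5, 2]
Entering loop: for idx, x in enumerate(seq):

After execution: table = {3: 0, 6: 1, 1: 2, 4: 4, 5: 6, 2: 9}
{3: 0, 6: 1, 1: 2, 4: 4, 5: 6, 2: 9}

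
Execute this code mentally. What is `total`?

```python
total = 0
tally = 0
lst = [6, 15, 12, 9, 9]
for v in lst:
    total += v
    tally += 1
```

Let's trace through this code step by step.

Initialize: total = 0
Initialize: tally = 0
Initialize: lst = [6, 15, 12, 9, 9]
Entering loop: for v in lst:

After execution: total = 51
51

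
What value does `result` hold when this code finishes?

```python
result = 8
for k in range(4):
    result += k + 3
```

Let's trace through this code step by step.

Initialize: result = 8
Entering loop: for k in range(4):

After execution: result = 26
26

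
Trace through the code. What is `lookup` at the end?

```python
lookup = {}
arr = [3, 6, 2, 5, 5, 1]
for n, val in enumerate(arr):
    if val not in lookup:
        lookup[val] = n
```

Let's trace through this code step by step.

Initialize: lookup = {}
Initialize: arr = [3, 6, 2, 5, 5, 1]
Entering loop: for n, val in enumerate(arr):

After execution: lookup = {3: 0, 6: 1, 2: 2, 5: 3, 1: 5}
{3: 0, 6: 1, 2: 2, 5: 3, 1: 5}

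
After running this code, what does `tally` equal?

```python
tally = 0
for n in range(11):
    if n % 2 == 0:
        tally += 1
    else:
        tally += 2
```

Let's trace through this code step by step.

Initialize: tally = 0
Entering loop: for n in range(11):

After execution: tally = 16
16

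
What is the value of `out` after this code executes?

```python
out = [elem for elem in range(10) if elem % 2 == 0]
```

Let's trace through this code step by step.

Initialize: out = [elem for elem in range(10) if elem % 2 == 0]

After execution: out = [0, 2, 4, 6, 8]
[0, 2, 4, 6, 8]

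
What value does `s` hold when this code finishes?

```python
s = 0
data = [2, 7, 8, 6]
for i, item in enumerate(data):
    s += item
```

Let's trace through this code step by step.

Initialize: s = 0
Initialize: data = [2, 7, 8, 6]
Entering loop: for i, item in enumerate(data):

After execution: s = 23
23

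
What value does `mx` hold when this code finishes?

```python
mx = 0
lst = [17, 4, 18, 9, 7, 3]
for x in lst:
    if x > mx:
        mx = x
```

Let's trace through this code step by step.

Initialize: mx = 0
Initialize: lst = [17, 4, 18, 9, 7, 3]
Entering loop: for x in lst:

After execution: mx = 18
18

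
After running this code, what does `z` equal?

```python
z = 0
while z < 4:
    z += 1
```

Let's trace through this code step by step.

Initialize: z = 0
Entering loop: while z < 4:

After execution: z = 4
4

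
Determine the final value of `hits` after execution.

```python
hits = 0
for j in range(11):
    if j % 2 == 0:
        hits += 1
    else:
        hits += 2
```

Let's trace through this code step by step.

Initialize: hits = 0
Entering loop: for j in range(11):

After execution: hits = 16
16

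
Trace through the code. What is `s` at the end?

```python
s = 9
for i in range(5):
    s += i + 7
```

Let's trace through this code step by step.

Initialize: s = 9
Entering loop: for i in range(5):

After execution: s = 54
54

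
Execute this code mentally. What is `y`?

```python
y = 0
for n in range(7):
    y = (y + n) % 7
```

Let's trace through this code step by step.

Initialize: y = 0
Entering loop: for n in range(7):

After execution: y = 0
0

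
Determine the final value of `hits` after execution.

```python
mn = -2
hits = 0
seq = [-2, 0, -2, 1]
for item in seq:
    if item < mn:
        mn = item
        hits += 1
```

Let's trace through this code step by step.

Initialize: mn = -2
Initialize: hits = 0
Initialize: seq = [-2, 0, -2, 1]
Entering loop: for item in seq:

After execution: hits = 0
0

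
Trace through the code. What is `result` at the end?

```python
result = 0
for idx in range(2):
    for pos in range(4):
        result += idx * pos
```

Let's trace through this code step by step.

Initialize: result = 0
Entering loop: for idx in range(2):

After execution: result = 6
6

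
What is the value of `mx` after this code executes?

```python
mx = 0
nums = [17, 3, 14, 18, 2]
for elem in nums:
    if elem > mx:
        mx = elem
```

Let's trace through this code step by step.

Initialize: mx = 0
Initialize: nums = [17, 3, 14, 18, 2]
Entering loop: for elem in nums:

After execution: mx = 18
18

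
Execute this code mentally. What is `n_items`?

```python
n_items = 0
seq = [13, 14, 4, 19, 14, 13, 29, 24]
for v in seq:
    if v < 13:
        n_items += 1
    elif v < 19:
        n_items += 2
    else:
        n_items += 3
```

Let's trace through this code step by step.

Initialize: n_items = 0
Initialize: seq = [13, 14, 4, 19, 14, 13, 29, 24]
Entering loop: for v in seq:

After execution: n_items = 18
18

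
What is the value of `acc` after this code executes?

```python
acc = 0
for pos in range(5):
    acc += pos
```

Let's trace through this code step by step.

Initialize: acc = 0
Entering loop: for pos in range(5):

After execution: acc = 10
10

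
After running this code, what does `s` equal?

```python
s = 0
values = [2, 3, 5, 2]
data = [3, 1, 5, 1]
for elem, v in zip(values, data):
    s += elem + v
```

Let's trace through this code step by step.

Initialize: s = 0
Initialize: values = [2, 3, 5, 2]
Initialize: data = [3, 1, 5, 1]
Entering loop: for elem, v in zip(values, data):

After execution: s = 22
22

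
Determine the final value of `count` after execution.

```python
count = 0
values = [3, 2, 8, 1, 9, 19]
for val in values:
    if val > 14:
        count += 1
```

Let's trace through this code step by step.

Initialize: count = 0
Initialize: values = [3, 2, 8, 1, 9, 19]
Entering loop: for val in values:

After execution: count = 1
1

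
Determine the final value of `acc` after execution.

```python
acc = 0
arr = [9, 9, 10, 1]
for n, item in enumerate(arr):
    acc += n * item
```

Let's trace through this code step by step.

Initialize: acc = 0
Initialize: arr = [9, 9, 10, 1]
Entering loop: for n, item in enumerate(arr):

After execution: acc = 32
32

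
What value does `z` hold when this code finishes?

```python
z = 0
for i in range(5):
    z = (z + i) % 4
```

Let's trace through this code step by step.

Initialize: z = 0
Entering loop: for i in range(5):

After execution: z = 2
2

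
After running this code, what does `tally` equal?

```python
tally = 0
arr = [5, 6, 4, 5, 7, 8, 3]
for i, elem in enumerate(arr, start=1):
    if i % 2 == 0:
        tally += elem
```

Let's trace through this code step by step.

Initialize: tally = 0
Initialize: arr = [5, 6, 4, 5, 7, 8, 3]
Entering loop: for i, elem in enumerate(arr, start=1):

After execution: tally = 19
19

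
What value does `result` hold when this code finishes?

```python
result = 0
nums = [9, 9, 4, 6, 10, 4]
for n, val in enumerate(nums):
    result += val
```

Let's trace through this code step by step.

Initialize: result = 0
Initialize: nums = [9, 9, 4, 6, 10, 4]
Entering loop: for n, val in enumerate(nums):

After execution: result = 42
42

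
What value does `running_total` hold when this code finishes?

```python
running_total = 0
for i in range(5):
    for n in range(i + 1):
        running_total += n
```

Let's trace through this code step by step.

Initialize: running_total = 0
Entering loop: for i in range(5):

After execution: running_total = 20
20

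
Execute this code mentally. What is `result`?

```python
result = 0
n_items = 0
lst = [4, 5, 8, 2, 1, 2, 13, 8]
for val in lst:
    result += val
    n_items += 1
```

Let's trace through this code step by step.

Initialize: result = 0
Initialize: n_items = 0
Initialize: lst = [4, 5, 8, 2, 1, 2, 13, 8]
Entering loop: for val in lst:

After execution: result = 43
43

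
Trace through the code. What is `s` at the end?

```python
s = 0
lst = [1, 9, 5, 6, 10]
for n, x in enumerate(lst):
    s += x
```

Let's trace through this code step by step.

Initialize: s = 0
Initialize: lst = [1, 9, 5, 6, 10]
Entering loop: for n, x in enumerate(lst):

After execution: s = 31
31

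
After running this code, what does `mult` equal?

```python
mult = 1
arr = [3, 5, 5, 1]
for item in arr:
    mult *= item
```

Let's trace through this code step by step.

Initialize: mult = 1
Initialize: arr = [3, 5, 5, 1]
Entering loop: for item in arr:

After execution: mult = 75
75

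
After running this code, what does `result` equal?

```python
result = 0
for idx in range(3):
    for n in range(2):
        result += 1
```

Let's trace through this code step by step.

Initialize: result = 0
Entering loop: for idx in range(3):

After execution: result = 6
6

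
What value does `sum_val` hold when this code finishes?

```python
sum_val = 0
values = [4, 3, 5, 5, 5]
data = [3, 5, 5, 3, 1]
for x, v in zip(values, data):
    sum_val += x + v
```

Let's trace through this code step by step.

Initialize: sum_val = 0
Initialize: values = [4, 3, 5, 5, 5]
Initialize: data = [3, 5, 5, 3, 1]
Entering loop: for x, v in zip(values, data):

After execution: sum_val = 39
39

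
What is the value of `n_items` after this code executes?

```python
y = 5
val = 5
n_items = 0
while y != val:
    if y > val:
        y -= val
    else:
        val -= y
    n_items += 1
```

Let's trace through this code step by step.

Initialize: y = 5
Initialize: val = 5
Initialize: n_items = 0
Entering loop: while y != val:

After execution: n_items = 0
0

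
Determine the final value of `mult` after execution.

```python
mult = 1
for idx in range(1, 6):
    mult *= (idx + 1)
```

Let's trace through this code step by step.

Initialize: mult = 1
Entering loop: for idx in range(1, 6):

After execution: mult = 720
720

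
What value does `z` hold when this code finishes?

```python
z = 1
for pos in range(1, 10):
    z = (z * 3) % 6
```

Let's trace through this code step by step.

Initialize: z = 1
Entering loop: for pos in range(1, 10):

After execution: z = 3
3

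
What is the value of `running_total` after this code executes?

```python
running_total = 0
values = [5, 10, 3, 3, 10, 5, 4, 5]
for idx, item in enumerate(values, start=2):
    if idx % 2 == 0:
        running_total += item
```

Let's trace through this code step by step.

Initialize: running_total = 0
Initialize: values = [5, 10, 3, 3, 10, 5, 4, 5]
Entering loop: for idx, item in enumerate(values, start=2):

After execution: running_total = 22
22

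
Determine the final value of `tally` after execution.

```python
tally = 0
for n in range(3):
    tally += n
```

Let's trace through this code step by step.

Initialize: tally = 0
Entering loop: for n in range(3):

After execution: tally = 3
3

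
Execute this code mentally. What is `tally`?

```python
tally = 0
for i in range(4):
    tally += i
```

Let's trace through this code step by step.

Initialize: tally = 0
Entering loop: for i in range(4):

After execution: tally = 6
6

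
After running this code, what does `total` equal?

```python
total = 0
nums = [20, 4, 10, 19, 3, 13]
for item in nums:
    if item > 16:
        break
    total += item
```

Let's trace through this code step by step.

Initialize: total = 0
Initialize: nums = [20, 4, 10, 19, 3, 13]
Entering loop: for item in nums:

After execution: total = 0
0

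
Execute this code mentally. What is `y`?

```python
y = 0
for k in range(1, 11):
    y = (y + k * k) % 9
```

Let's trace through this code step by step.

Initialize: y = 0
Entering loop: for k in range(1, 11):

After execution: y = 7
7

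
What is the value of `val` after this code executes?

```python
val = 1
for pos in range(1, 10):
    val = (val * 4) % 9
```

Let's trace through this code step by step.

Initialize: val = 1
Entering loop: for pos in range(1, 10):

After execution: val = 1
1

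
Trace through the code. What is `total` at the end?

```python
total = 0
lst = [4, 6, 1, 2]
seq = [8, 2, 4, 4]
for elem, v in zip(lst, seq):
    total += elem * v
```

Let's trace through this code step by step.

Initialize: total = 0
Initialize: lst = [4, 6, 1, 2]
Initialize: seq = [8, 2, 4, 4]
Entering loop: for elem, v in zip(lst, seq):

After execution: total = 56
56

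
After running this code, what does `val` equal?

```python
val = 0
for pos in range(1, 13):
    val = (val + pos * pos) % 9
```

Let's trace through this code step by step.

Initialize: val = 0
Entering loop: for pos in range(1, 13):

After execution: val = 2
2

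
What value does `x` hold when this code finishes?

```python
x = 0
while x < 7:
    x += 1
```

Let's trace through this code step by step.

Initialize: x = 0
Entering loop: while x < 7:

After execution: x = 7
7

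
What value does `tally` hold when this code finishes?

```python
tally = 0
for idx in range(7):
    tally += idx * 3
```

Let's trace through this code step by step.

Initialize: tally = 0
Entering loop: for idx in range(7):

After execution: tally = 63
63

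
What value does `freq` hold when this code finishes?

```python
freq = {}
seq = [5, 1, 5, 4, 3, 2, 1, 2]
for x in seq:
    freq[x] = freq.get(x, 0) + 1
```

Let's trace through this code step by step.

Initialize: freq = {}
Initialize: seq = [5, 1, 5, 4, 3, 2, 1, 2]
Entering loop: for x in seq:

After execution: freq = {5: 2, 1: 2, 4: 1, 3: 1, 2: 2}
{5: 2, 1: 2, 4: 1, 3: 1, 2: 2}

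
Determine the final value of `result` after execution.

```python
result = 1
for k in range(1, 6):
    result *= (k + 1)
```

Let's trace through this code step by step.

Initialize: result = 1
Entering loop: for k in range(1, 6):

After execution: result = 720
720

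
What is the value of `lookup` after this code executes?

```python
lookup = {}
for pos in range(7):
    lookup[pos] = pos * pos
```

Let's trace through this code step by step.

Initialize: lookup = {}
Entering loop: for pos in range(7):

After execution: lookup = {0: 0, 1: 1, 2: 4, 3: 9, 4: 16, 5: 25, 6: 36}
{0: 0, 1: 1, 2: 4, 3: 9, 4: 16, 5: 25, 6: 36}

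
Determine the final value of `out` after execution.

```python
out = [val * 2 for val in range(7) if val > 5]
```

Let's trace through this code step by step.

Initialize: out = [val * 2 for val in range(7) if val > 5]

After execution: out = [12]
[12]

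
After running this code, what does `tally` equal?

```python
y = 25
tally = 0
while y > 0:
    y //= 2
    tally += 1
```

Let's trace through this code step by step.

Initialize: y = 25
Initialize: tally = 0
Entering loop: while y > 0:

After execution: tally = 5
5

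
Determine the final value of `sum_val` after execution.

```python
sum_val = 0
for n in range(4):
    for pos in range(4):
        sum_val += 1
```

Let's trace through this code step by step.

Initialize: sum_val = 0
Entering loop: for n in range(4):

After execution: sum_val = 16
16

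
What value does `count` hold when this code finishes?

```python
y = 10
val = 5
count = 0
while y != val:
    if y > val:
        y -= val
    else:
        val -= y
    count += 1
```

Let's trace through this code step by step.

Initialize: y = 10
Initialize: val = 5
Initialize: count = 0
Entering loop: while y != val:

After execution: count = 1
1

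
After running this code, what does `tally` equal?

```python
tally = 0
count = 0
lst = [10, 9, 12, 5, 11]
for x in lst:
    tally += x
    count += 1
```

Let's trace through this code step by step.

Initialize: tally = 0
Initialize: count = 0
Initialize: lst = [10, 9, 12, 5, 11]
Entering loop: for x in lst:

After execution: tally = 47
47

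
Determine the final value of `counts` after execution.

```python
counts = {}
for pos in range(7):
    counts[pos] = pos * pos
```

Let's trace through this code step by step.

Initialize: counts = {}
Entering loop: for pos in range(7):

After execution: counts = {0: 0, 1: 1, 2: 4, 3: 9, 4: 16, 5: 25, 6: 36}
{0: 0, 1: 1, 2: 4, 3: 9, 4: 16, 5: 25, 6: 36}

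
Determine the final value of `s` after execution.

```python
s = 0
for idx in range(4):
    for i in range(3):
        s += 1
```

Let's trace through this code step by step.

Initialize: s = 0
Entering loop: for idx in range(4):

After execution: s = 12
12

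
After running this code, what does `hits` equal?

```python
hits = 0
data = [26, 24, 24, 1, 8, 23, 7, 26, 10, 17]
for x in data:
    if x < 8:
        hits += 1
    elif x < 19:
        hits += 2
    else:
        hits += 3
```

Let's trace through this code step by step.

Initialize: hits = 0
Initialize: data = [26, 24, 24, 1, 8, 23, 7, 26, 10, 17]
Entering loop: for x in data:

After execution: hits = 23
23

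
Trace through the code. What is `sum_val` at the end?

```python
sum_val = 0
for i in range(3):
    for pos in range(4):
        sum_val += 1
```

Let's trace through this code step by step.

Initialize: sum_val = 0
Entering loop: for i in range(3):

After execution: sum_val = 12
12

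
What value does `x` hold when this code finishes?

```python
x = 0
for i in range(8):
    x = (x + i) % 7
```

Let's trace through this code step by step.

Initialize: x = 0
Entering loop: for i in range(8):

After execution: x = 0
0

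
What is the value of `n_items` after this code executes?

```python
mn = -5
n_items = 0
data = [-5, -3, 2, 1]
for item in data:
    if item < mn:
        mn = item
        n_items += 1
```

Let's trace through this code step by step.

Initialize: mn = -5
Initialize: n_items = 0
Initialize: data = [-5, -3, 2, 1]
Entering loop: for item in data:

After execution: n_items = 0
0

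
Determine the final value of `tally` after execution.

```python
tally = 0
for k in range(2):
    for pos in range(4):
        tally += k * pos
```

Let's trace through this code step by step.

Initialize: tally = 0
Entering loop: for k in range(2):

After execution: tally = 6
6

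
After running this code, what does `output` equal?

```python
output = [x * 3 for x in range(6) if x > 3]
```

Let's trace through this code step by step.

Initialize: output = [x * 3 for x in range(6) if x > 3]

After execution: output = [12, 15]
[12, 15]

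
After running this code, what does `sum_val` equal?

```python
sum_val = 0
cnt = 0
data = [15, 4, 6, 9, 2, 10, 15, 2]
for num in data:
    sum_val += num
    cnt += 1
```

Let's trace through this code step by step.

Initialize: sum_val = 0
Initialize: cnt = 0
Initialize: data = [15, 4, 6, 9, 2, 10, 15, 2]
Entering loop: for num in data:

After execution: sum_val = 63
63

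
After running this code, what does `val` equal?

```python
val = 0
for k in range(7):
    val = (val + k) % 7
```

Let's trace through this code step by step.

Initialize: val = 0
Entering loop: for k in range(7):

After execution: val = 0
0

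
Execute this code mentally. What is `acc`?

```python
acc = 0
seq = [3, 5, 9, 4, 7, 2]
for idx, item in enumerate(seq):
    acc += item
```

Let's trace through this code step by step.

Initialize: acc = 0
Initialize: seq = [3, 5, 9, 4, 7, 2]
Entering loop: for idx, item in enumerate(seq):

After execution: acc = 30
30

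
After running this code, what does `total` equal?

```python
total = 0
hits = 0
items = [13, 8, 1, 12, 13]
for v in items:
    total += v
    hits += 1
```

Let's trace through this code step by step.

Initialize: total = 0
Initialize: hits = 0
Initialize: items = [13, 8, 1, 12, 13]
Entering loop: for v in items:

After execution: total = 47
47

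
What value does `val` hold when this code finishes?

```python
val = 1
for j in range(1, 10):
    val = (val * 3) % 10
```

Let's trace through this code step by step.

Initialize: val = 1
Entering loop: for j in range(1, 10):

After execution: val = 3
3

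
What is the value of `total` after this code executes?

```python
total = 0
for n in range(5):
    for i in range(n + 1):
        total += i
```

Let's trace through this code step by step.

Initialize: total = 0
Entering loop: for n in range(5):

After execution: total = 20
20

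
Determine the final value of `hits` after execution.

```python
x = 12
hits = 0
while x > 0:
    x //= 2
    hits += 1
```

Let's trace through this code step by step.

Initialize: x = 12
Initialize: hits = 0
Entering loop: while x > 0:

After execution: hits = 4
4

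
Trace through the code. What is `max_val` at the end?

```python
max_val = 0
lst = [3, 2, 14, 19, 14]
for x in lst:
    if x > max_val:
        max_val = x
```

Let's trace through this code step by step.

Initialize: max_val = 0
Initialize: lst = [3, 2, 14, 19, 14]
Entering loop: for x in lst:

After execution: max_val = 19
19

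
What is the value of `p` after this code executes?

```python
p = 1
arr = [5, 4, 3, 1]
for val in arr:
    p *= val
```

Let's trace through this code step by step.

Initialize: p = 1
Initialize: arr = [5, 4, 3, 1]
Entering loop: for val in arr:

After execution: p = 60
60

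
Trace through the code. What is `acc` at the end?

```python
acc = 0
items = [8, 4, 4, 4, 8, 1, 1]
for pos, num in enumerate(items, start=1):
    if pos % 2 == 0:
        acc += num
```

Let's trace through this code step by step.

Initialize: acc = 0
Initialize: items = [8, 4, 4, 4, 8, 1, 1]
Entering loop: for pos, num in enumerate(items, start=1):

After execution: acc = 9
9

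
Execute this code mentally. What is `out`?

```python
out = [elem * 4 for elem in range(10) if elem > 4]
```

Let's trace through this code step by step.

Initialize: out = [elem * 4 for elem in range(10) if elem > 4]

After execution: out = [20, 24, 28, 32, 36]
[20, 24, 28, 32, 36]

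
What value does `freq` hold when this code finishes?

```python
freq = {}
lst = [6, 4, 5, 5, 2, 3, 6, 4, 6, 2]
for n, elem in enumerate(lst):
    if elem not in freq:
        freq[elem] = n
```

Let's trace through this code step by step.

Initialize: freq = {}
Initialize: lst = [6, 4, 5, 5, 2, 3, 6, 4, 6, 2]
Entering loop: for n, elem in enumerate(lst):

After execution: freq = {6: 0, 4: 1, 5: 2, 2: 4, 3: 5}
{6: 0, 4: 1, 5: 2, 2: 4, 3: 5}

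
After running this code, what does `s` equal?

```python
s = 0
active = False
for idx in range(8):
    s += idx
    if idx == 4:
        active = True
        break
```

Let's trace through this code step by step.

Initialize: s = 0
Initialize: active = False
Entering loop: for idx in range(8):

After execution: s = 10
10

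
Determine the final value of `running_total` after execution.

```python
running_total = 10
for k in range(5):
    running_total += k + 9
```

Let's trace through this code step by step.

Initialize: running_total = 10
Entering loop: for k in range(5):

After execution: running_total = 65
65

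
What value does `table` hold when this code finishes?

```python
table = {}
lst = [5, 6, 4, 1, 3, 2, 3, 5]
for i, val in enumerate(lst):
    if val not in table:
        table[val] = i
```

Let's trace through this code step by step.

Initialize: table = {}
Initialize: lst = [5, 6, 4, 1, 3, 2, 3, 5]
Entering loop: for i, val in enumerate(lst):

After execution: table = {5: 0, 6: 1, 4: 2, 1: 3, 3: 4, 2: 5}
{5: 0, 6: 1, 4: 2, 1: 3, 3: 4, 2: 5}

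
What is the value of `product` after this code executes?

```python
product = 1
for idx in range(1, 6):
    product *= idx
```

Let's trace through this code step by step.

Initialize: product = 1
Entering loop: for idx in range(1, 6):

After execution: product = 120
120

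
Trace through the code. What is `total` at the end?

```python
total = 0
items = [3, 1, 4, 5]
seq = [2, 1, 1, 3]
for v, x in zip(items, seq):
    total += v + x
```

Let's trace through this code step by step.

Initialize: total = 0
Initialize: items = [3, 1, 4, 5]
Initialize: seq = [2, 1, 1, 3]
Entering loop: for v, x in zip(items, seq):

After execution: total = 20
20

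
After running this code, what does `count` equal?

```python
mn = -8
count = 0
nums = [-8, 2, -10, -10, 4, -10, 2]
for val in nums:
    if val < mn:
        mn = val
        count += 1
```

Let's trace through this code step by step.

Initialize: mn = -8
Initialize: count = 0
Initialize: nums = [-8, 2, -10, -10, 4, -10, 2]
Entering loop: for val in nums:

After execution: count = 1
1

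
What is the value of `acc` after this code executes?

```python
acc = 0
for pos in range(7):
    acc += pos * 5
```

Let's trace through this code step by step.

Initialize: acc = 0
Entering loop: for pos in range(7):

After execution: acc = 105
105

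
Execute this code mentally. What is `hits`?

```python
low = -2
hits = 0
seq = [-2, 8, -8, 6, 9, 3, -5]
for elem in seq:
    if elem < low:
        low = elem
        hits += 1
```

Let's trace through this code step by step.

Initialize: low = -2
Initialize: hits = 0
Initialize: seq = [-2, 8, -8, 6, 9, 3, -5]
Entering loop: for elem in seq:

After execution: hits = 1
1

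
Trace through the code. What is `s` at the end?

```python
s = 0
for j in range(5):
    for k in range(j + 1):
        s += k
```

Let's trace through this code step by step.

Initialize: s = 0
Entering loop: for j in range(5):

After execution: s = 20
20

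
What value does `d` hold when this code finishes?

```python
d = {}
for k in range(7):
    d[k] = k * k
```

Let's trace through this code step by step.

Initialize: d = {}
Entering loop: for k in range(7):

After execution: d = {0: 0, 1: 1, 2: 4, 3: 9, 4: 16, 5: 25, 6: 36}
{0: 0, 1: 1, 2: 4, 3: 9, 4: 16, 5: 25, 6: 36}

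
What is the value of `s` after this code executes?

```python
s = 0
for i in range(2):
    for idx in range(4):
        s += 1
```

Let's trace through this code step by step.

Initialize: s = 0
Entering loop: for i in range(2):

After execution: s = 8
8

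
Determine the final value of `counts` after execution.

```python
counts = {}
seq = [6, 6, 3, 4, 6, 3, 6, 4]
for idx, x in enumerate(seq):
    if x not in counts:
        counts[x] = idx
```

Let's trace through this code step by step.

Initialize: counts = {}
Initialize: seq = [6, 6, 3, 4, 6, 3, 6, 4]
Entering loop: for idx, x in enumerate(seq):

After execution: counts = {6: 0, 3: 2, 4: 3}
{6: 0, 3: 2, 4: 3}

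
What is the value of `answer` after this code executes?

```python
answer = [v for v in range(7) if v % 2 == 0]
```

Let's trace through this code step by step.

Initialize: answer = [v for v in range(7) if v % 2 == 0]

After execution: answer = [0, 2, 4, 6]
[0, 2, 4, 6]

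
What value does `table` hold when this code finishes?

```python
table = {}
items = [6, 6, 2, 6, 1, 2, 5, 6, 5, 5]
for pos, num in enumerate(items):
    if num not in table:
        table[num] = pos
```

Let's trace through this code step by step.

Initialize: table = {}
Initialize: items = [6, 6, 2, 6, 1, 2, 5, 6, 5, 5]
Entering loop: for pos, num in enumerate(items):

After execution: table = {6: 0, 2: 2, 1: 4, 5: 6}
{6: 0, 2: 2, 1: 4, 5: 6}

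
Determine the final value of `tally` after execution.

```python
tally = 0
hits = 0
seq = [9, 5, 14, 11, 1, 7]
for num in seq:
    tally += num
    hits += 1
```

Let's trace through this code step by step.

Initialize: tally = 0
Initialize: hits = 0
Initialize: seq = [9, 5, 14, 11, 1, 7]
Entering loop: for num in seq:

After execution: tally = 47
47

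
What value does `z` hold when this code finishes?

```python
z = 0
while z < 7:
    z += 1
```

Let's trace through this code step by step.

Initialize: z = 0
Entering loop: while z < 7:

After execution: z = 7
7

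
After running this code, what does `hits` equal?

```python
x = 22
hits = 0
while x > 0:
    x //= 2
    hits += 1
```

Let's trace through this code step by step.

Initialize: x = 22
Initialize: hits = 0
Entering loop: while x > 0:

After execution: hits = 5
5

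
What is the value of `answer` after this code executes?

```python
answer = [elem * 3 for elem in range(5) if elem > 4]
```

Let's trace through this code step by step.

Initialize: answer = [elem * 3 for elem in range(5) if elem > 4]

After execution: answer = []
[]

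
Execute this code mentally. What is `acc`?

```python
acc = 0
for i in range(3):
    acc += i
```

Let's trace through this code step by step.

Initialize: acc = 0
Entering loop: for i in range(3):

After execution: acc = 3
3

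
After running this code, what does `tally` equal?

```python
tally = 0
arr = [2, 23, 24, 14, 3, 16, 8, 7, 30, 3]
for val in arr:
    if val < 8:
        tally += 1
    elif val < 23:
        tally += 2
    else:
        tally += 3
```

Let's trace through this code step by step.

Initialize: tally = 0
Initialize: arr = [2, 23, 24, 14, 3, 16, 8, 7, 30, 3]
Entering loop: for val in arr:

After execution: tally = 19
19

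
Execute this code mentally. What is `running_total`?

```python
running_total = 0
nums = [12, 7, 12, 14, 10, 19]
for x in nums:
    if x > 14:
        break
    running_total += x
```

Let's trace through this code step by step.

Initialize: running_total = 0
Initialize: nums = [12, 7, 12, 14, 10, 19]
Entering loop: for x in nums:

After execution: running_total = 55
55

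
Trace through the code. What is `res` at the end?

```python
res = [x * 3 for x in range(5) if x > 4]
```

Let's trace through this code step by step.

Initialize: res = [x * 3 for x in range(5) if x > 4]

After execution: res = []
[]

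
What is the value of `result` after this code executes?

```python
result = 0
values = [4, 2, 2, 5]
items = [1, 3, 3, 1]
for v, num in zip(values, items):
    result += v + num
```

Let's trace through this code step by step.

Initialize: result = 0
Initialize: values = [4, 2, 2, 5]
Initialize: items = [1, 3, 3, 1]
Entering loop: for v, num in zip(values, items):

After execution: result = 21
21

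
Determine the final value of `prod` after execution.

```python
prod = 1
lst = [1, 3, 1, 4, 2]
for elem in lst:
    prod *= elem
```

Let's trace through this code step by step.

Initialize: prod = 1
Initialize: lst = [1, 3, 1, 4, 2]
Entering loop: for elem in lst:

After execution: prod = 24
24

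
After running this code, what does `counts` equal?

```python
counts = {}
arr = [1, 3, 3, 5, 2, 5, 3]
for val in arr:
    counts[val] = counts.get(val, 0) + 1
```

Let's trace through this code step by step.

Initialize: counts = {}
Initialize: arr = [1, 3, 3, 5, 2, 5, 3]
Entering loop: for val in arr:

After execution: counts = {1: 1, 3: 3, 5: 2, 2: 1}
{1: 1, 3: 3, 5: 2, 2: 1}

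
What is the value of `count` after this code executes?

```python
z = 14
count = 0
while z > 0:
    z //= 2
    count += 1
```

Let's trace through this code step by step.

Initialize: z = 14
Initialize: count = 0
Entering loop: while z > 0:

After execution: count = 4
4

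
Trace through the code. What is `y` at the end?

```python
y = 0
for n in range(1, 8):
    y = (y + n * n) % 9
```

Let's trace through this code step by step.

Initialize: y = 0
Entering loop: for n in range(1, 8):

After execution: y = 5
5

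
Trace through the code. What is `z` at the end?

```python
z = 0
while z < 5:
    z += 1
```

Let's trace through this code step by step.

Initialize: z = 0
Entering loop: while z < 5:

After execution: z = 5
5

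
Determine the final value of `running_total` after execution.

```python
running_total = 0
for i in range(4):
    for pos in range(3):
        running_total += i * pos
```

Let's trace through this code step by step.

Initialize: running_total = 0
Entering loop: for i in range(4):

After execution: running_total = 18
18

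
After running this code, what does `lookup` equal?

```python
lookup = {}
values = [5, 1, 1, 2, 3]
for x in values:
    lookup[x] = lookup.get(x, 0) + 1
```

Let's trace through this code step by step.

Initialize: lookup = {}
Initialize: values = [5, 1, 1, 2, 3]
Entering loop: for x in values:

After execution: lookup = {5: 1, 1: 2, 2: 1, 3: 1}
{5: 1, 1: 2, 2: 1, 3: 1}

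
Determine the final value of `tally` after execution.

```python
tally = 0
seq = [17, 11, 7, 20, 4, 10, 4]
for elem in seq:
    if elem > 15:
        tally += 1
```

Let's trace through this code step by step.

Initialize: tally = 0
Initialize: seq = [17, 11, 7, 20, 4, 10, 4]
Entering loop: for elem in seq:

After execution: tally = 2
2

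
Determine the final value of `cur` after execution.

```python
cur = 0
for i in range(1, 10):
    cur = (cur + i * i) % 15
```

Let's trace through this code step by step.

Initialize: cur = 0
Entering loop: for i in range(1, 10):

After execution: cur = 0
0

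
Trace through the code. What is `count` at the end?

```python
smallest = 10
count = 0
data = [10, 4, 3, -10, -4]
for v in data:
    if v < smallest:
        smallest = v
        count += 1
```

Let's trace through this code step by step.

Initialize: smallest = 10
Initialize: count = 0
Initialize: data = [10, 4, 3, -10, -4]
Entering loop: for v in data:

After execution: count = 3
3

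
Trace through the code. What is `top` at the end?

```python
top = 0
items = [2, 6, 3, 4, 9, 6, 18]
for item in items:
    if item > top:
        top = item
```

Let's trace through this code step by step.

Initialize: top = 0
Initialize: items = [2, 6, 3, 4, 9, 6, 18]
Entering loop: for item in items:

After execution: top = 18
18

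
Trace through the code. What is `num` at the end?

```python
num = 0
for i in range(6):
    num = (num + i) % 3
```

Let's trace through this code step by step.

Initialize: num = 0
Entering loop: for i in range(6):

After execution: num = 0
0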